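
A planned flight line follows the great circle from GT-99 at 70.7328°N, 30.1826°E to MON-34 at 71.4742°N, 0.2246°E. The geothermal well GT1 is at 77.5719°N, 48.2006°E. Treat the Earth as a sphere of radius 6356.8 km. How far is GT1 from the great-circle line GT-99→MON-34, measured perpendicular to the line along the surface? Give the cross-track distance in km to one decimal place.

δ₁₃ = central angle GT-99→GT1 = 0.145718 rad  (haversine)
θ₁₃ = bearing GT-99→GT1 = 27.287°,  θ₁₂ = bearing GT-99→MON-34 = 288.476°
dₓₜ = R·arcsin(sin δ₁₃ · sin(θ₁₃ − θ₁₂)) = 6356.8·arcsin(0.14520·sin(-261.188°)) = 915.293 km
|dₓₜ| = 915.293 km

915.3 km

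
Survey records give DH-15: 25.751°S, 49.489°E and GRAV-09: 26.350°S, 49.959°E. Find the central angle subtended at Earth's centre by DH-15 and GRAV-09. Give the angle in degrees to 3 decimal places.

Δφ = -0.5990°,  Δλ = 0.4700°
a = sin²(Δφ/2) + cos φ₁ cos φ₂ sin²(Δλ/2) = 0.000041
c = 2·arcsin(√a) = 0.012791 rad = 0.7329°

0.733°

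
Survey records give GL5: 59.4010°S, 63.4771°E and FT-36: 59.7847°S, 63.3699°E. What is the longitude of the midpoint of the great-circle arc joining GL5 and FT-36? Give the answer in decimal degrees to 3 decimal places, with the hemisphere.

63.424°E

Bx = cos φ₂ cos Δλ = 0.503250,  By = cos φ₂ sin Δλ = -0.000942
φₘ = atan2(sin φ₁ + sin φ₂, √((cos φ₁ + Bx)² + By²)) = -59.59286°
λₘ = λ₁ + atan2(By, cos φ₁ + Bx) = 63.42381°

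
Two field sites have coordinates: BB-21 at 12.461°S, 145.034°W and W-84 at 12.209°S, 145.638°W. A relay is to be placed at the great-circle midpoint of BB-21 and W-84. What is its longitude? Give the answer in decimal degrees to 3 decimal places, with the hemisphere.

Bx = cos φ₂ cos Δλ = 0.977328,  By = cos φ₂ sin Δλ = -0.010303
φₘ = atan2(sin φ₁ + sin φ₂, √((cos φ₁ + Bx)² + By²)) = -12.33517°
λₘ = λ₁ + atan2(By, cos φ₁ + Bx) = -145.33615°

145.336°W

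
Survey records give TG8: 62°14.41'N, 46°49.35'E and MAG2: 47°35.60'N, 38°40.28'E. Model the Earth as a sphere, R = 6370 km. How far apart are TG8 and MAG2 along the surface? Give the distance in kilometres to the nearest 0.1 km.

1706.5 km

TG8: φ = +62.24017°, λ = +46.82250°
MAG2: φ = +47.59333°, λ = +38.67133°
Δφ = -14.6468°,  Δλ = -8.1512°
a = sin²(Δφ/2) + cos φ₁ cos φ₂ sin²(Δλ/2) = 0.017835
c = 2·arcsin(√a) = 0.267898 rad = 15.3494°
d = R·c = 6370 × 0.267898 = 1706.5 km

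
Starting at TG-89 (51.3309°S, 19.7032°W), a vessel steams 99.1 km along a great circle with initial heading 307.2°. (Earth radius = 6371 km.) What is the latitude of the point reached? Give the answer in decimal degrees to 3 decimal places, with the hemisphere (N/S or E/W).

50.787°S

δ = d/R = 99.1/6371 = 0.015555 rad
φ₂ = arcsin(sin φ₁ cos δ + cos φ₁ sin δ cos θ)
   = arcsin(-0.78077·0.99988 + 0.62482·0.01555·0.60460) = -50.78665°
λ₂ = λ₁ + atan2(sin θ sin δ cos φ₁, cos δ − sin φ₁ sin φ₂) = -20.82610°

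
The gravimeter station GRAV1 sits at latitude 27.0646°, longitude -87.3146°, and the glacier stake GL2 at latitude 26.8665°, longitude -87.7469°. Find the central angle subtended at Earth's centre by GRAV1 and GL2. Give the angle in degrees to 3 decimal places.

0.433°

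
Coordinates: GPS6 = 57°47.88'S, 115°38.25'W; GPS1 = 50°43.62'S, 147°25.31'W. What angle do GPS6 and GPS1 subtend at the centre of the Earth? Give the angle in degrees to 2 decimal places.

19.64°

GPS6: φ = -57.79800°, λ = -115.63750°
GPS1: φ = -50.72700°, λ = -147.42183°
Δφ = 7.0710°,  Δλ = -31.7843°
a = sin²(Δφ/2) + cos φ₁ cos φ₂ sin²(Δλ/2) = 0.029097
c = 2·arcsin(√a) = 0.342833 rad = 19.6429°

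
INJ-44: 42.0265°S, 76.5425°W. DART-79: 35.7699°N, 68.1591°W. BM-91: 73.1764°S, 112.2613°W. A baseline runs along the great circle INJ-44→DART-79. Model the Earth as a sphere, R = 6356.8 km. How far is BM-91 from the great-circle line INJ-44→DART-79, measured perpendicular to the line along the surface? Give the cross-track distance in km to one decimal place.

δ₁₃ = central angle INJ-44→BM-91 = 0.617421 rad  (haversine)
θ₁₃ = bearing INJ-44→BM-91 = 196.970°,  θ₁₂ = bearing INJ-44→DART-79 = 6.942°
dₓₜ = R·arcsin(sin δ₁₃ · sin(θ₁₃ − θ₁₂)) = 6356.8·arcsin(0.57893·sin(190.028°)) = -641.899 km
|dₓₜ| = 641.899 km

641.9 km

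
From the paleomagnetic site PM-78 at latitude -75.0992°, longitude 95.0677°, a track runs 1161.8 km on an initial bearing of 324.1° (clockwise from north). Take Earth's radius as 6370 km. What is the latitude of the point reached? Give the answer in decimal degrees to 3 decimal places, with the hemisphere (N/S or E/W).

δ = d/R = 1161.8/6370 = 0.182386 rad
φ₂ = arcsin(sin φ₁ cos δ + cos φ₁ sin δ cos θ)
   = arcsin(-0.96637·0.98341 + 0.25715·0.18138·0.81004) = -65.86202°
λ₂ = λ₁ + atan2(sin θ sin δ cos φ₁, cos δ − sin φ₁ sin φ₂) = 79.99313°

65.862°S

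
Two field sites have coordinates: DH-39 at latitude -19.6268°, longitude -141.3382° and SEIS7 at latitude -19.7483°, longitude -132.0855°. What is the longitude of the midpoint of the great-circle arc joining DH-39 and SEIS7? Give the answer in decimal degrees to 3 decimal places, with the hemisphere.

Bx = cos φ₂ cos Δλ = 0.928940,  By = cos φ₂ sin Δλ = 0.151332
φₘ = atan2(sin φ₁ + sin φ₂, √((cos φ₁ + Bx)² + By²)) = -19.74693°
λₘ = λ₁ + atan2(By, cos φ₁ + Bx) = -136.71361°

136.714°W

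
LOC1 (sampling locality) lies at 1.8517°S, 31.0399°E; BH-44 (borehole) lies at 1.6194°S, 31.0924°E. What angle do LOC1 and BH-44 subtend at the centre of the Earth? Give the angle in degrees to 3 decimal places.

Δφ = 0.2323°,  Δλ = 0.0525°
a = sin²(Δφ/2) + cos φ₁ cos φ₂ sin²(Δλ/2) = 0.000004
c = 2·arcsin(√a) = 0.004157 rad = 0.2382°

0.238°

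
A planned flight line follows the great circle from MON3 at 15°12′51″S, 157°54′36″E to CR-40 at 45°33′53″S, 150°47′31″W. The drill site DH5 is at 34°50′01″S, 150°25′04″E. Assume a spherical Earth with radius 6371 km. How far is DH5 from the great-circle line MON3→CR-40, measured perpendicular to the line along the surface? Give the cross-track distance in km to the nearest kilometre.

MON3: φ = -15.21417°, λ = +157.91000°
CR-40: φ = -45.56472°, λ = -150.79194°
DH5: φ = -34.83361°, λ = +150.41778°
δ₁₃ = central angle MON3→DH5 = 0.362025 rad  (haversine)
θ₁₃ = bearing MON3→DH5 = 197.589°,  θ₁₂ = bearing MON3→CR-40 = 136.420°
dₓₜ = R·arcsin(sin δ₁₃ · sin(θ₁₃ − θ₁₂)) = 6371·arcsin(0.35417·sin(61.170°)) = 2009.904 km
|dₓₜ| = 2009.904 km

2010 km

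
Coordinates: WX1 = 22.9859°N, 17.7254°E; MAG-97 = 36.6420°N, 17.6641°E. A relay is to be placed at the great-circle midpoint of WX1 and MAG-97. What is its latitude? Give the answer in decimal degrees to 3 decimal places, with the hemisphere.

29.814°N

Bx = cos φ₂ cos Δλ = 0.802380,  By = cos φ₂ sin Δλ = -0.000858
φₘ = atan2(sin φ₁ + sin φ₂, √((cos φ₁ + Bx)² + By²)) = 29.81395°
λₘ = λ₁ + atan2(By, cos φ₁ + Bx) = 17.69685°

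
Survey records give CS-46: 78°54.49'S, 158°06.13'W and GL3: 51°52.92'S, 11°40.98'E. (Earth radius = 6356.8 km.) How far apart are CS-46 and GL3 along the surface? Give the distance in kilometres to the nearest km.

5444 km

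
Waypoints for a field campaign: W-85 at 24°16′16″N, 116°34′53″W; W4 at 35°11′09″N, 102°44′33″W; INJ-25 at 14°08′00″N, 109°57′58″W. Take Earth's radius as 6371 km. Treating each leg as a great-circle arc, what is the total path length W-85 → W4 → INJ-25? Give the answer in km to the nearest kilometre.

W-85: φ = +24.27111°, λ = -116.58139°
W4: φ = +35.18583°, λ = -102.74250°
INJ-25: φ = +14.13333°, λ = -109.96611°
W-85→W4: c = 0.282782 rad, d = 1801.60 km
W4→INJ-25: c = 0.384566 rad, d = 2450.07 km
Total = 1801.60 + 2450.07 = 4251.68 km

4252 km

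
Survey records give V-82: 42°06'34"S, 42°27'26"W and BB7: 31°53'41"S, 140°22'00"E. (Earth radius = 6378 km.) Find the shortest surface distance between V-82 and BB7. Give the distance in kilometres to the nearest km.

V-82: φ = -42.10944°, λ = -42.45722°
BB7: φ = -31.89472°, λ = +140.36667°
Δφ = 10.2147°,  Δλ = -177.1761°
a = sin²(Δφ/2) + cos φ₁ cos φ₂ sin²(Δλ/2) = 0.637401
c = 2·arcsin(√a) = 1.849181 rad = 105.9503°
d = R·c = 6378 × 1.849181 = 11794.1 km

11794 km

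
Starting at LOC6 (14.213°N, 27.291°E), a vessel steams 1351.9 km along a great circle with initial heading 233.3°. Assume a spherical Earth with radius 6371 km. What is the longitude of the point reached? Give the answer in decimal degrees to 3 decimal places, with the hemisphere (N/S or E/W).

δ = d/R = 1351.9/6371 = 0.212196 rad
φ₂ = arcsin(sin φ₁ cos δ + cos φ₁ sin δ cos θ)
   = arcsin(0.24553·0.97757 + 0.96939·0.21061·-0.59763) = 6.77721°
λ₂ = λ₁ + atan2(sin θ sin δ cos φ₁, cos δ − sin φ₁ sin φ₂) = 17.50040°

17.500°E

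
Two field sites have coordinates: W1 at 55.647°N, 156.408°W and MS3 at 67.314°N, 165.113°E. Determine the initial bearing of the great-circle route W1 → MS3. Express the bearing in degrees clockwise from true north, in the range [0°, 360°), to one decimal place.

Δλ = -38.4790°
y = sin Δλ · cos φ₂ = -0.239981
x = cos φ₁ sin φ₂ − sin φ₁ cos φ₂ cos Δλ = 0.271370
θ = atan2(y, x) = -41.4873° → 318.5127° (mod 360°)

318.5°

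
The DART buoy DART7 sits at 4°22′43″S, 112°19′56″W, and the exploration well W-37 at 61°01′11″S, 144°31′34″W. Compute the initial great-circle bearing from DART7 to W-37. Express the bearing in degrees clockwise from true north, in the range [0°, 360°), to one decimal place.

197.1°

DART7: φ = -4.37861°, λ = -112.33222°
W-37: φ = -61.01972°, λ = -144.52611°
Δλ = -32.1939°
y = sin Δλ · cos φ₂ = -0.258139
x = cos φ₁ sin φ₂ − sin φ₁ cos φ₂ cos Δλ = -0.840930
θ = atan2(y, x) = -162.9351° → 197.0649° (mod 360°)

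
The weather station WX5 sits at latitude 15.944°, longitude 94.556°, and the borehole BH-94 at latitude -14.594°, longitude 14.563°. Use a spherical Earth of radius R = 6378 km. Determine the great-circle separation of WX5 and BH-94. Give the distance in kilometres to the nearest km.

Δφ = -30.5380°,  Δλ = -79.9930°
a = sin²(Δφ/2) + cos φ₁ cos φ₂ sin²(Δλ/2) = 0.453761
c = 2·arcsin(√a) = 1.478186 rad = 84.6938°
d = R·c = 6378 × 1.478186 = 9427.9 km

9428 km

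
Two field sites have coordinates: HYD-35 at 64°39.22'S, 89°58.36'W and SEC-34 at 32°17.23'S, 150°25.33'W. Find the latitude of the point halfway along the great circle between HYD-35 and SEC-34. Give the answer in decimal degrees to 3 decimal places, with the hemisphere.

HYD-35: φ = -64.65367°, λ = -89.97267°
SEC-34: φ = -32.28717°, λ = -150.42217°
Bx = cos φ₂ cos Δλ = 0.416934,  By = cos φ₂ sin Δλ = -0.735415
φₘ = atan2(sin φ₁ + sin φ₂, √((cos φ₁ + Bx)² + By²)) = -52.07895°
λₘ = λ₁ + atan2(By, cos φ₁ + Bx) = -131.00541°

52.079°S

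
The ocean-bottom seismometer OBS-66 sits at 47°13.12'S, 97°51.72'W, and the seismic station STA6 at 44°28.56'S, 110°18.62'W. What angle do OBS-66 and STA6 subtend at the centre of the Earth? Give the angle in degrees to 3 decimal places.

OBS-66: φ = -47.21867°, λ = -97.86200°
STA6: φ = -44.47600°, λ = -110.31033°
Δφ = 2.7427°,  Δλ = -12.4483°
a = sin²(Δφ/2) + cos φ₁ cos φ₂ sin²(Δλ/2) = 0.006270
c = 2·arcsin(√a) = 0.158526 rad = 9.0829°

9.083°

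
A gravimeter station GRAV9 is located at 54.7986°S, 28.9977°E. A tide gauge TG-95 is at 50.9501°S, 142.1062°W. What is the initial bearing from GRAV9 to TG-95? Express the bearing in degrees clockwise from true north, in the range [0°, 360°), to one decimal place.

Δλ = -171.1039°
y = sin Δλ · cos φ₂ = -0.097425
x = cos φ₁ sin φ₂ − sin φ₁ cos φ₂ cos Δλ = -0.956269
θ = atan2(y, x) = -174.1828° → 185.8172° (mod 360°)

185.8°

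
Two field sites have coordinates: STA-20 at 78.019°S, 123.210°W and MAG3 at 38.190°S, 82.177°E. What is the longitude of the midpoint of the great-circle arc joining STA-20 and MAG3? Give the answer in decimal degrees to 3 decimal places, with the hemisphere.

90.636°E

Bx = cos φ₂ cos Δλ = -0.710066,  By = cos φ₂ sin Δλ = -0.336967
φₘ = atan2(sin φ₁ + sin φ₂, √((cos φ₁ + Bx)² + By²)) = -69.24528°
λₘ = λ₁ + atan2(By, cos φ₁ + Bx) = 90.63616°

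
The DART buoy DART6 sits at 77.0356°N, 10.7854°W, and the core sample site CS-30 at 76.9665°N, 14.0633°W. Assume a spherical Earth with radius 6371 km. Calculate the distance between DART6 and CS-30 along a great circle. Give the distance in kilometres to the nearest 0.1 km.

Δφ = -0.0691°,  Δλ = -3.2779°
a = sin²(Δφ/2) + cos φ₁ cos φ₂ sin²(Δλ/2) = 0.000042
c = 2·arcsin(√a) = 0.012923 rad = 0.7404°
d = R·c = 6371 × 0.012923 = 82.3 km

82.3 km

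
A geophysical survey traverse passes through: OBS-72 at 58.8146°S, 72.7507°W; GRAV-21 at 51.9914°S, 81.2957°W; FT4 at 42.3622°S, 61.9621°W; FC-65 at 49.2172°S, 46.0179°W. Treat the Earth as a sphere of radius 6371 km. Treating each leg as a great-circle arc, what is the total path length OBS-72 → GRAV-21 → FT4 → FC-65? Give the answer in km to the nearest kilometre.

4180 km

OBS-72→GRAV-21: c = 0.145882 rad, d = 929.42 km
GRAV-21→FT4: c = 0.282892 rad, d = 1802.31 km
FT4→FC-65: c = 0.227276 rad, d = 1447.97 km
Total = 929.42 + 1802.31 + 1447.97 = 4179.70 km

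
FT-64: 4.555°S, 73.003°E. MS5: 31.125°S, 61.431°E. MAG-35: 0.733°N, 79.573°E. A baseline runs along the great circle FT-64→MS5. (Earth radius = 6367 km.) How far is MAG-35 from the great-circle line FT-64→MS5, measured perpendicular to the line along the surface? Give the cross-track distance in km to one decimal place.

δ₁₃ = central angle FT-64→MAG-35 = 0.147115 rad  (haversine)
θ₁₃ = bearing FT-64→MAG-35 = 51.305°,  θ₁₂ = bearing FT-64→MS5 = 200.943°
dₓₜ = R·arcsin(sin δ₁₃ · sin(θ₁₃ − θ₁₂)) = 6367·arcsin(0.14658·sin(-149.638°)) = -472.180 km
|dₓₜ| = 472.180 km

472.2 km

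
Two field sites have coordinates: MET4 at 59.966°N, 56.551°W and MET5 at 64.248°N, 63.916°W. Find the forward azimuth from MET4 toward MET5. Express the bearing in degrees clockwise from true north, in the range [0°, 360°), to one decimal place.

Δλ = -7.3650°
y = sin Δλ · cos φ₂ = -0.055695
x = cos φ₁ sin φ₂ − sin φ₁ cos φ₂ cos Δλ = 0.077769
θ = atan2(y, x) = -35.6090° → 324.3910° (mod 360°)

324.4°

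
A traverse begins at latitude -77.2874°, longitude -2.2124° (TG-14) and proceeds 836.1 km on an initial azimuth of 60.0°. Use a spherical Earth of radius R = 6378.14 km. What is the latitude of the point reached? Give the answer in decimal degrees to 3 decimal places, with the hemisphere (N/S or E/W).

δ = d/R = 836.1/6378.14 = 0.131088 rad
φ₂ = arcsin(sin φ₁ cos δ + cos φ₁ sin δ cos θ)
   = arcsin(-0.97549·0.99142 + 0.22006·0.13071·0.50000) = -72.31373°
λ₂ = λ₁ + atan2(sin θ sin δ cos φ₁, cos δ − sin φ₁ sin φ₂) = 19.66433°

72.314°S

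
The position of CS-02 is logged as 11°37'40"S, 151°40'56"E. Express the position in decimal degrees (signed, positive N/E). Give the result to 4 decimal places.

-11.6278°, +151.6822°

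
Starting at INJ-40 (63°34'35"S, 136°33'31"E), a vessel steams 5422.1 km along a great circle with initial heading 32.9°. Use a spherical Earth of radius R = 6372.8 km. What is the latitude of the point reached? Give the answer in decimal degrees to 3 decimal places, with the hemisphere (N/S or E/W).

INJ-40: φ = -63.57639°, λ = +136.55861°
δ = d/R = 5422.1/6372.8 = 0.850819 rad
φ₂ = arcsin(sin φ₁ cos δ + cos φ₁ sin δ cos θ)
   = arcsin(-0.89553·0.65937 + 0.44500·0.75182·0.83962) = -18.03370°
λ₂ = λ₁ + atan2(sin θ sin δ cos φ₁, cos δ − sin φ₁ sin φ₂) = 161.99239°

18.034°S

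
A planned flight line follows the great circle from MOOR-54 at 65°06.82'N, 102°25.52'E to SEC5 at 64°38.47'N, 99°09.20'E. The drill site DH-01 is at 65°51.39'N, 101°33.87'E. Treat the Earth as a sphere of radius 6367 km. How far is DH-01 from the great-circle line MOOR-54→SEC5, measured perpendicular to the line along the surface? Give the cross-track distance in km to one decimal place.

MOOR-54: φ = +65.11367°, λ = +102.42533°
SEC5: φ = +64.64117°, λ = +99.15333°
DH-01: φ = +65.85650°, λ = +101.56450°
δ₁₃ = central angle MOOR-54→DH-01 = 0.014386 rad  (haversine)
θ₁₃ = bearing MOOR-54→DH-01 = 334.711°,  θ₁₂ = bearing MOOR-54→SEC5 = 252.701°
dₓₜ = R·arcsin(sin δ₁₃ · sin(θ₁₃ − θ₁₂)) = 6367·arcsin(0.01439·sin(82.010°)) = 90.703 km
|dₓₜ| = 90.703 km

90.7 km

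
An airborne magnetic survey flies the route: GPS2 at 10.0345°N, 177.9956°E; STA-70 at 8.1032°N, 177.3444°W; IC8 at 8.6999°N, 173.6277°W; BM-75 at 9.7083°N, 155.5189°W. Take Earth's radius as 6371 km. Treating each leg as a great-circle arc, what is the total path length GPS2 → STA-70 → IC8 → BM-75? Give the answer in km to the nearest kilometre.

GPS2→STA-70: c = 0.087098 rad, d = 554.90 km
STA-70→IC8: c = 0.065012 rad, d = 414.19 km
IC8→BM-75: c = 0.312447 rad, d = 1990.60 km
Total = 554.90 + 414.19 + 1990.60 = 2959.69 km

2960 km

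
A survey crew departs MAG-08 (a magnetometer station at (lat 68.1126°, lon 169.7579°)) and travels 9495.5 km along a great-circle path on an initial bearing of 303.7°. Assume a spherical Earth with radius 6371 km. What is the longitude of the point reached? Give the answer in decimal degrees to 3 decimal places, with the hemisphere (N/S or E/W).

49.526°E

δ = d/R = 9495.5/6371 = 1.490425 rad
φ₂ = arcsin(sin φ₁ cos δ + cos φ₁ sin δ cos θ)
   = arcsin(0.92792·0.08028 + 0.37278·0.99677·0.55484) = 16.30000°
λ₂ = λ₁ + atan2(sin θ sin δ cos φ₁, cos δ − sin φ₁ sin φ₂) = 49.52623°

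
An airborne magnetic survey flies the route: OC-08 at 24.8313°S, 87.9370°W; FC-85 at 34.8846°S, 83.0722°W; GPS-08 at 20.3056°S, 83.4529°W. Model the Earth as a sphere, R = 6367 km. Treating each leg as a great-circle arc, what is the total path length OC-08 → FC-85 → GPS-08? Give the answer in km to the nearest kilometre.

OC-08→FC-85: c = 0.190213 rad, d = 1211.09 km
FC-85→GPS-08: c = 0.254519 rad, d = 1620.52 km
Total = 1211.09 + 1620.52 = 2831.61 km

2832 km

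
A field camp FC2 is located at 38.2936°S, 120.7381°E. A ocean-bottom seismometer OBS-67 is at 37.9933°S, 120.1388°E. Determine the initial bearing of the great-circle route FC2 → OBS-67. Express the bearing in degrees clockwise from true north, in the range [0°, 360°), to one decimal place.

302.3°

Δλ = -0.5993°
y = sin Δλ · cos φ₂ = -0.008243
x = cos φ₁ sin φ₂ − sin φ₁ cos φ₂ cos Δλ = 0.005214
θ = atan2(y, x) = -57.6828° → 302.3172° (mod 360°)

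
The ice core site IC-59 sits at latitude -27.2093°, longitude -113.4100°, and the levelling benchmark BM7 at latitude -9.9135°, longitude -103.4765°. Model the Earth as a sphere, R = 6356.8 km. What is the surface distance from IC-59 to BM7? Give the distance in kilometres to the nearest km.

Δφ = 17.2958°,  Δλ = 9.9335°
a = sin²(Δφ/2) + cos φ₁ cos φ₂ sin²(Δλ/2) = 0.029175
c = 2·arcsin(√a) = 0.343299 rad = 19.6696°
d = R·c = 6356.8 × 0.343299 = 2182.3 km

2182 km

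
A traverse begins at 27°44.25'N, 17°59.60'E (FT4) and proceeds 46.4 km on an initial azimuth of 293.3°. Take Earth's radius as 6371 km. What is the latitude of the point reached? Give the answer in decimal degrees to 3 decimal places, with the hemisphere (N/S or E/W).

27.902°N

FT4: φ = +27.73750°, λ = +17.99333°
δ = d/R = 46.4/6371 = 0.007283 rad
φ₂ = arcsin(sin φ₁ cos δ + cos φ₁ sin δ cos θ)
   = arcsin(0.46542·0.99997 + 0.88509·0.00728·0.39555) = 27.90188°
λ₂ = λ₁ + atan2(sin θ sin δ cos φ₁, cos δ − sin φ₁ sin φ₂) = 17.55967°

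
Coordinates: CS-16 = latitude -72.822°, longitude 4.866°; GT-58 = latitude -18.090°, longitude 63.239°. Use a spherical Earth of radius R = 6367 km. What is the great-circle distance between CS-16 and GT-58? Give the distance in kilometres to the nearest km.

7073 km

Δφ = 54.7320°,  Δλ = 58.3730°
a = sin²(Δφ/2) + cos φ₁ cos φ₂ sin²(Δλ/2) = 0.278062
c = 2·arcsin(√a) = 1.110876 rad = 63.6485°
d = R·c = 6367 × 1.110876 = 7072.9 km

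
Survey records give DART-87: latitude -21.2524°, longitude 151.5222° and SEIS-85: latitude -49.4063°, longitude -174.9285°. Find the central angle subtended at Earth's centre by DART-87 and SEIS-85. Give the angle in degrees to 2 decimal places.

38.68°

Δφ = -28.1539°,  Δλ = 33.5493°
a = sin²(Δφ/2) + cos φ₁ cos φ₂ sin²(Δλ/2) = 0.109671
c = 2·arcsin(√a) = 0.675080 rad = 38.6792°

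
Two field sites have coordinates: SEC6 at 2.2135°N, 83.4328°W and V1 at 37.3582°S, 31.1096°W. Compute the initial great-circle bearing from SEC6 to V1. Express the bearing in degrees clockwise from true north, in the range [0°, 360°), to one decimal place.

134.8°

Δλ = 52.3232°
y = sin Δλ · cos φ₂ = 0.629107
x = cos φ₁ sin φ₂ − sin φ₁ cos φ₂ cos Δλ = -0.625107
θ = atan2(y, x) = 134.8173° → 134.8173° (mod 360°)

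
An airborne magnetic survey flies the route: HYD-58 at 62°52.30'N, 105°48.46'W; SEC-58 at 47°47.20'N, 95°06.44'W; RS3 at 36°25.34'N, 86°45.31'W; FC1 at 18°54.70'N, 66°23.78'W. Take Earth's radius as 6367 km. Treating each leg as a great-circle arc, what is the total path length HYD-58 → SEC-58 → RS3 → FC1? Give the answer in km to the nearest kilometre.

HYD-58: φ = +62.87167°, λ = -105.80767°
SEC-58: φ = +47.78667°, λ = -95.10733°
RS3: φ = +36.42233°, λ = -86.75517°
FC1: φ = +18.91167°, λ = -66.39633°
HYD-58→SEC-58: c = 0.283031 rad, d = 1802.06 km
SEC-58→RS3: c = 0.225601 rad, d = 1436.40 km
RS3→FC1: c = 0.436803 rad, d = 2781.12 km
Total = 1802.06 + 1436.40 + 2781.12 = 6019.58 km

6020 km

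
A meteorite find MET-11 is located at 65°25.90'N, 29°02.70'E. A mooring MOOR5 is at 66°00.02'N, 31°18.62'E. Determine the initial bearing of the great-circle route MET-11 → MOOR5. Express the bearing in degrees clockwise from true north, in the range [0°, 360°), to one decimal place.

MET-11: φ = +65.43167°, λ = +29.04500°
MOOR5: φ = +66.00033°, λ = +31.31033°
Δλ = 2.2653°
y = sin Δλ · cos φ₂ = 0.016077
x = cos φ₁ sin φ₂ − sin φ₁ cos φ₂ cos Δλ = 0.010214
θ = atan2(y, x) = 57.5714° → 57.5714° (mod 360°)

57.6°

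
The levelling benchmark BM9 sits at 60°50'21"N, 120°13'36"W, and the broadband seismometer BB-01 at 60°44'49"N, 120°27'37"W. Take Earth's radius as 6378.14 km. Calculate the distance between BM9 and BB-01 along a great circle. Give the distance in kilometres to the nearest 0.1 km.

16.3 km

BM9: φ = +60.83917°, λ = -120.22667°
BB-01: φ = +60.74694°, λ = -120.46028°
Δφ = -0.0922°,  Δλ = -0.2336°
a = sin²(Δφ/2) + cos φ₁ cos φ₂ sin²(Δλ/2) = 0.000002
c = 2·arcsin(√a) = 0.002559 rad = 0.1466°
d = R·c = 6378.14 × 0.002559 = 16.3 km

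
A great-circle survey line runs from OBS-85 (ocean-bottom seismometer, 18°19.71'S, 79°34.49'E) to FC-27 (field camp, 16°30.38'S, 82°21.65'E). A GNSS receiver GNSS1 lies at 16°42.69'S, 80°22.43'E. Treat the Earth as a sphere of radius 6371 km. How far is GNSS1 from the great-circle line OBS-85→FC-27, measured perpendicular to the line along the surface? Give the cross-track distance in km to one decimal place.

101.3 km

OBS-85: φ = -18.32850°, λ = +79.57483°
FC-27: φ = -16.50633°, λ = +82.36083°
GNSS1: φ = -16.71150°, λ = +80.37383°
δ₁₃ = central angle OBS-85→GNSS1 = 0.031198 rad  (haversine)
θ₁₃ = bearing OBS-85→GNSS1 = 25.351°,  θ₁₂ = bearing OBS-85→FC-27 = 55.994°
dₓₜ = R·arcsin(sin δ₁₃ · sin(θ₁₃ − θ₁₂)) = 6371·arcsin(0.03119·sin(-30.643°)) = -101.293 km
|dₓₜ| = 101.293 km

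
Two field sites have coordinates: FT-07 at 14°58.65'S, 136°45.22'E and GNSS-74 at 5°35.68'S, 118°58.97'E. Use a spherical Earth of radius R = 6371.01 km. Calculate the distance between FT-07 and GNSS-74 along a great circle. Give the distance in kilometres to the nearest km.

FT-07: φ = -14.97750°, λ = +136.75367°
GNSS-74: φ = -5.59467°, λ = +118.98283°
Δφ = 9.3828°,  Δλ = -17.7708°
a = sin²(Δφ/2) + cos φ₁ cos φ₂ sin²(Δλ/2) = 0.029627
c = 2·arcsin(√a) = 0.345971 rad = 19.8227°
d = R·c = 6371.01 × 0.345971 = 2204.2 km

2204 km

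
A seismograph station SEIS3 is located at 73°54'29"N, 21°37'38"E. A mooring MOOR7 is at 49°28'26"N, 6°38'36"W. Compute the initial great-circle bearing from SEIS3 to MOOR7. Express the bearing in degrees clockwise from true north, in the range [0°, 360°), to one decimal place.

SEIS3: φ = +73.90806°, λ = +21.62722°
MOOR7: φ = +49.47389°, λ = -6.64333°
Δλ = -28.2706°
y = sin Δλ · cos φ₂ = -0.307766
x = cos φ₁ sin φ₂ − sin φ₁ cos φ₂ cos Δλ = -0.339177
θ = atan2(y, x) = -137.7797° → 222.2203° (mod 360°)

222.2°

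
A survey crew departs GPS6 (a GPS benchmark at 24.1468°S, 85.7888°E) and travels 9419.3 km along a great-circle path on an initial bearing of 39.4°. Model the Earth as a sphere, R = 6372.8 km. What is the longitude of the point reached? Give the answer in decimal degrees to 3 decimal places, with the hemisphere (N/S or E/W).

143.507°E

δ = d/R = 9419.3/6372.8 = 1.478047 rad
φ₂ = arcsin(sin φ₁ cos δ + cos φ₁ sin δ cos θ)
   = arcsin(-0.40908·0.09262 + 0.91250·0.99570·0.77273) = 41.62113°
λ₂ = λ₁ + atan2(sin θ sin δ cos φ₁, cos δ − sin φ₁ sin φ₂) = 143.50662°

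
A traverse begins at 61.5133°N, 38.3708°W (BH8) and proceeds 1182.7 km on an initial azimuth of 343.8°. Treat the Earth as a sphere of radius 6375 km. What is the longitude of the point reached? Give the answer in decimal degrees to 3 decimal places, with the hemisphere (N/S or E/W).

47.705°W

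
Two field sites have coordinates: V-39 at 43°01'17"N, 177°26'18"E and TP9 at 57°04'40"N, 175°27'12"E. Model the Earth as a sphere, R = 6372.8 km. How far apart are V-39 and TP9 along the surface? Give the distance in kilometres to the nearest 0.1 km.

1569.7 km

V-39: φ = +43.02139°, λ = +177.43833°
TP9: φ = +57.07778°, λ = +175.45333°
Δφ = 14.0564°,  Δλ = -1.9850°
a = sin²(Δφ/2) + cos φ₁ cos φ₂ sin²(Δλ/2) = 0.015091
c = 2·arcsin(√a) = 0.246310 rad = 14.1125°
d = R·c = 6372.8 × 0.246310 = 1569.7 km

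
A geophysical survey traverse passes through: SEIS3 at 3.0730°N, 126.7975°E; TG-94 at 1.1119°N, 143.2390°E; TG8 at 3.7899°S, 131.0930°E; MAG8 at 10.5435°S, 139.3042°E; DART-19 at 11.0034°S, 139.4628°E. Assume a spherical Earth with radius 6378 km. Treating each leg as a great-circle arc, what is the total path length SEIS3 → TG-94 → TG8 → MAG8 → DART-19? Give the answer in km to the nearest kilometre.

SEIS3→TG-94: c = 0.288787 rad, d = 1841.88 km
TG-94→TG8: c = 0.228486 rad, d = 1457.28 km
TG8→MAG8: c = 0.184628 rad, d = 1177.56 km
MAG8→DART-19: c = 0.008475 rad, d = 54.05 km
Total = 1841.88 + 1457.28 + 1177.56 + 54.05 = 4530.78 km

4531 km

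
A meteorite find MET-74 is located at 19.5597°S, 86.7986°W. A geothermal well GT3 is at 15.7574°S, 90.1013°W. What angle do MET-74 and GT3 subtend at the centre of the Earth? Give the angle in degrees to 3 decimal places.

Δφ = 3.8023°,  Δλ = -3.3027°
a = sin²(Δφ/2) + cos φ₁ cos φ₂ sin²(Δλ/2) = 0.001854
c = 2·arcsin(√a) = 0.086136 rad = 4.9352°

4.935°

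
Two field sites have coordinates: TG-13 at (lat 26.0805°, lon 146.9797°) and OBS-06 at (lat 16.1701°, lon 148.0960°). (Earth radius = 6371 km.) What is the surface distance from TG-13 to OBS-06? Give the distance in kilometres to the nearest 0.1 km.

1108.0 km

Δφ = -9.9104°,  Δλ = 1.1163°
a = sin²(Δφ/2) + cos φ₁ cos φ₂ sin²(Δλ/2) = 0.007543
c = 2·arcsin(√a) = 0.173918 rad = 9.9648°
d = R·c = 6371 × 0.173918 = 1108.0 km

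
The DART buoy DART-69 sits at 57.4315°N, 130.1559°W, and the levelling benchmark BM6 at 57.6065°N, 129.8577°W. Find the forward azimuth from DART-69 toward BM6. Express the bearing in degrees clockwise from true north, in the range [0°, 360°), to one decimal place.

Δλ = 0.2982°
y = sin Δλ · cos φ₂ = 0.002788
x = cos φ₁ sin φ₂ − sin φ₁ cos φ₂ cos Δλ = 0.003060
θ = atan2(y, x) = 42.3354° → 42.3354° (mod 360°)

42.3°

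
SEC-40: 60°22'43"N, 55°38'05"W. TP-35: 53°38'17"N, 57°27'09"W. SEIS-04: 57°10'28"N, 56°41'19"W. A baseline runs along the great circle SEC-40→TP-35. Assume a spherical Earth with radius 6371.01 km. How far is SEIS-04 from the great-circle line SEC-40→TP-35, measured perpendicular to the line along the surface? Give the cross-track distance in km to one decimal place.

6.3 km

SEC-40: φ = +60.37861°, λ = -55.63472°
TP-35: φ = +53.63806°, λ = -57.45250°
SEIS-04: φ = +57.17444°, λ = -56.68861°
δ₁₃ = central angle SEC-40→SEIS-04 = 0.056728 rad  (haversine)
θ₁₃ = bearing SEC-40→SEIS-04 = 190.128°,  θ₁₂ = bearing SEC-40→TP-35 = 189.123°
dₓₜ = R·arcsin(sin δ₁₃ · sin(θ₁₃ − θ₁₂)) = 6371.01·arcsin(0.05670·sin(1.005°)) = 6.337 km
|dₓₜ| = 6.337 km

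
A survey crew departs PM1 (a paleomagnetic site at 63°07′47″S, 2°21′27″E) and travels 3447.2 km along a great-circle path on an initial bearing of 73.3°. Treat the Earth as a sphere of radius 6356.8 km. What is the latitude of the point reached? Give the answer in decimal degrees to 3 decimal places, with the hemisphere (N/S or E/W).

PM1: φ = -63.12972°, λ = +2.35750°
δ = d/R = 3447.2/6356.8 = 0.542285 rad
φ₂ = arcsin(sin φ₁ cos δ + cos φ₁ sin δ cos θ)
   = arcsin(-0.89203·0.85653 + 0.45197·0.51609·0.28736) = -44.18870°
λ₂ = λ₁ + atan2(sin θ sin δ cos φ₁, cos δ − sin φ₁ sin φ₂) = 45.93951°

44.189°S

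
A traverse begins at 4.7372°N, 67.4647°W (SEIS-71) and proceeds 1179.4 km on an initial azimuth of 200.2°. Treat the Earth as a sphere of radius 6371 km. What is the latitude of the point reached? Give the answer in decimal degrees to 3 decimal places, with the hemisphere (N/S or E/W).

δ = d/R = 1179.4/6371 = 0.185120 rad
φ₂ = arcsin(sin φ₁ cos δ + cos φ₁ sin δ cos θ)
   = arcsin(0.08259·0.98291 + 0.99658·0.18406·-0.93849) = -5.21991°
λ₂ = λ₁ + atan2(sin θ sin δ cos φ₁, cos δ − sin φ₁ sin φ₂) = -71.12391°

5.220°S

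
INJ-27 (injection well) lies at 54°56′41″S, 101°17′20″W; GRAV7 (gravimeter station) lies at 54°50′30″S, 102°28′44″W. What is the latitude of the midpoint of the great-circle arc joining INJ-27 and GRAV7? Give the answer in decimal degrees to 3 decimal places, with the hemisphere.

54.895°S

INJ-27: φ = -54.94472°, λ = -101.28889°
GRAV7: φ = -54.84167°, λ = -102.47889°
Bx = cos φ₂ cos Δλ = 0.575714,  By = cos φ₂ sin Δλ = -0.011959
φₘ = atan2(sin φ₁ + sin φ₂, √((cos φ₁ + Bx)² + By²)) = -54.89465°
λₘ = λ₁ + atan2(By, cos φ₁ + Bx) = -101.88465°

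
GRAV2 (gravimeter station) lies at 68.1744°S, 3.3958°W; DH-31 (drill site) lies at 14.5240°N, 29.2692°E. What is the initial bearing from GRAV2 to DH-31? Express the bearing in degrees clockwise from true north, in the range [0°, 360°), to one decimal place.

31.6°

Δλ = 32.6650°
y = sin Δλ · cos φ₂ = 0.522478
x = cos φ₁ sin φ₂ − sin φ₁ cos φ₂ cos Δλ = 0.849760
θ = atan2(y, x) = 31.5854° → 31.5854° (mod 360°)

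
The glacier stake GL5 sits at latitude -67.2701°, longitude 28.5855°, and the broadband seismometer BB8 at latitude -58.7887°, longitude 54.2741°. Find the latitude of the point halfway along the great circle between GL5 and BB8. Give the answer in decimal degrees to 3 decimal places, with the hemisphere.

63.599°S

Bx = cos φ₂ cos Δλ = 0.466979,  By = cos φ₂ sin Δλ = 0.224627
φₘ = atan2(sin φ₁ + sin φ₂, √((cos φ₁ + Bx)² + By²)) = -63.59929°
λₘ = λ₁ + atan2(By, cos φ₁ + Bx) = 43.33266°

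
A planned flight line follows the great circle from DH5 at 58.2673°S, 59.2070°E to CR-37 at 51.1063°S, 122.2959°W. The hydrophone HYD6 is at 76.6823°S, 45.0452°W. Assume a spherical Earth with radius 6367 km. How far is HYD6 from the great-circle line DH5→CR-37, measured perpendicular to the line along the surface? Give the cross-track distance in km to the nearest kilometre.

δ₁₃ = central angle DH5→HYD6 = 0.647139 rad  (haversine)
θ₁₃ = bearing DH5→HYD6 = 201.735°,  θ₁₂ = bearing DH5→CR-37 = 179.000°
dₓₜ = R·arcsin(sin δ₁₃ · sin(θ₁₃ − θ₁₂)) = 6367·arcsin(0.60291·sin(22.735°)) = 1497.294 km
|dₓₜ| = 1497.294 km

1497 km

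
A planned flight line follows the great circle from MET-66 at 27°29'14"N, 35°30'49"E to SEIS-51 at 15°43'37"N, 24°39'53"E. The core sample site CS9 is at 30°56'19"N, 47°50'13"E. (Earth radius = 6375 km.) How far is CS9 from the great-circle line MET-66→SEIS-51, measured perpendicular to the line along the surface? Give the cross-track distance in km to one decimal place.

557.4 km

MET-66: φ = +27.48722°, λ = +35.51361°
SEIS-51: φ = +15.72694°, λ = +24.66472°
CS9: φ = +30.93861°, λ = +47.83694°
δ₁₃ = central angle MET-66→CS9 = 0.197020 rad  (haversine)
θ₁₃ = bearing MET-66→CS9 = 69.259°,  θ₁₂ = bearing MET-66→SEIS-51 = 222.767°
dₓₜ = R·arcsin(sin δ₁₃ · sin(θ₁₃ − θ₁₂)) = 6375·arcsin(0.19575·sin(-153.508°)) = -557.362 km
|dₓₜ| = 557.362 km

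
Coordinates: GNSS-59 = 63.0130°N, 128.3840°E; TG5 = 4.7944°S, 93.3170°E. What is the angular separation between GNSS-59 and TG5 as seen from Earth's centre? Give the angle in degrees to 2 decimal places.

72.80°

Δφ = -67.8074°,  Δλ = -35.0670°
a = sin²(Δφ/2) + cos φ₁ cos φ₂ sin²(Δλ/2) = 0.352181
c = 2·arcsin(√a) = 1.270673 rad = 72.8042°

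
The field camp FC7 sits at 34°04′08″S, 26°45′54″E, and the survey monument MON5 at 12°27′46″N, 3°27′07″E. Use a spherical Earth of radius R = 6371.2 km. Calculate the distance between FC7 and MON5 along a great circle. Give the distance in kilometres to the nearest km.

5732 km

FC7: φ = -34.06889°, λ = +26.76500°
MON5: φ = +12.46278°, λ = +3.45194°
Δφ = 46.5317°,  Δλ = -23.3131°
a = sin²(Δφ/2) + cos φ₁ cos φ₂ sin²(Δλ/2) = 0.189042
c = 2·arcsin(√a) = 0.899609 rad = 51.5438°
d = R·c = 6371.2 × 0.899609 = 5731.6 km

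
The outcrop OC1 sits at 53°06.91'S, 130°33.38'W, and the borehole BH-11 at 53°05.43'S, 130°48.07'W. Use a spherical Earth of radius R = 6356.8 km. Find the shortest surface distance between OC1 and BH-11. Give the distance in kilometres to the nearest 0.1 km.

16.5 km

OC1: φ = -53.11517°, λ = -130.55633°
BH-11: φ = -53.09050°, λ = -130.80117°
Δφ = 0.0247°,  Δλ = -0.2448°
a = sin²(Δφ/2) + cos φ₁ cos φ₂ sin²(Δλ/2) = 0.000002
c = 2·arcsin(√a) = 0.002601 rad = 0.1490°
d = R·c = 6356.8 × 0.002601 = 16.5 km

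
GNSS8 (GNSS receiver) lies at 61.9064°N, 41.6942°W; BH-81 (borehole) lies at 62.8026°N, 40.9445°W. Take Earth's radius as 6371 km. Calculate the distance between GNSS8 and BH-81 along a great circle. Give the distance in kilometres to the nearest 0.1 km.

106.9 km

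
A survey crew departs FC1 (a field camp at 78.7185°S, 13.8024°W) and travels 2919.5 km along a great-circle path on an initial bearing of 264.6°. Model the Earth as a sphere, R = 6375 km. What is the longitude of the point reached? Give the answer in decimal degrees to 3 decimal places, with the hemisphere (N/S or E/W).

86.791°W

δ = d/R = 2919.5/6375 = 0.457961 rad
φ₂ = arcsin(sin φ₁ cos δ + cos φ₁ sin δ cos θ)
   = arcsin(-0.98068·0.89696 + 0.19563·0.44212·-0.09411) = -62.59366°
λ₂ = λ₁ + atan2(sin θ sin δ cos φ₁, cos δ − sin φ₁ sin φ₂) = -86.79072°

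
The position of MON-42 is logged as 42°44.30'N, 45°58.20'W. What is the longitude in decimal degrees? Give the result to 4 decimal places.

45.9700°W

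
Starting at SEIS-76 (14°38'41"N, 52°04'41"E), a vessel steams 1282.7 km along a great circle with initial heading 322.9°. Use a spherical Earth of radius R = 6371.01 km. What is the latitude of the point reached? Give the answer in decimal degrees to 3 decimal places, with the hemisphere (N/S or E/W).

23.705°N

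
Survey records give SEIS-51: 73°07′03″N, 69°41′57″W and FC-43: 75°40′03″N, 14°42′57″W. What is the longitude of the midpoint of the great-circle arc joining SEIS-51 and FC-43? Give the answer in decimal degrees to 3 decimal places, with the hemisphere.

SEIS-51: φ = +73.11750°, λ = -69.69917°
FC-43: φ = +75.66750°, λ = -14.71583°
Bx = cos φ₂ cos Δλ = 0.142047,  By = cos φ₂ sin Δλ = 0.202739
φₘ = atan2(sin φ₁ + sin φ₂, √((cos φ₁ + Bx)² + By²)) = 76.07086°
λₘ = λ₁ + atan2(By, cos φ₁ + Bx) = -44.58168°

44.582°W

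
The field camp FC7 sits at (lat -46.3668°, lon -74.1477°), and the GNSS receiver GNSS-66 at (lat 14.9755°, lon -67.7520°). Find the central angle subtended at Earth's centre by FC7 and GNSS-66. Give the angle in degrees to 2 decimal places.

61.61°

Δφ = 61.3423°,  Δλ = 6.3957°
a = sin²(Δφ/2) + cos φ₁ cos φ₂ sin²(Δλ/2) = 0.262286
c = 2·arcsin(√a) = 1.075347 rad = 61.6128°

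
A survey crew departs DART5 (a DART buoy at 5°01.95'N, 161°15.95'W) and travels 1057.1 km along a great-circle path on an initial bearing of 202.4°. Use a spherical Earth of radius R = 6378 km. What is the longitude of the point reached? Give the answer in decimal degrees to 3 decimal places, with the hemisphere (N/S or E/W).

DART5: φ = +5.03250°, λ = -161.26583°
δ = d/R = 1057.1/6378 = 0.165742 rad
φ₂ = arcsin(sin φ₁ cos δ + cos φ₁ sin δ cos θ)
   = arcsin(0.08772·0.98630 + 0.99615·0.16498·-0.92455) = -3.75145°
λ₂ = λ₁ + atan2(sin θ sin δ cos φ₁, cos δ − sin φ₁ sin φ₂) = -164.87817°

164.878°W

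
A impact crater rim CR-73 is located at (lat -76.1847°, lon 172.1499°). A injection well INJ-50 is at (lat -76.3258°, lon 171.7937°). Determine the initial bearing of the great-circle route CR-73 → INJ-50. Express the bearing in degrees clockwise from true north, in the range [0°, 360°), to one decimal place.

210.8°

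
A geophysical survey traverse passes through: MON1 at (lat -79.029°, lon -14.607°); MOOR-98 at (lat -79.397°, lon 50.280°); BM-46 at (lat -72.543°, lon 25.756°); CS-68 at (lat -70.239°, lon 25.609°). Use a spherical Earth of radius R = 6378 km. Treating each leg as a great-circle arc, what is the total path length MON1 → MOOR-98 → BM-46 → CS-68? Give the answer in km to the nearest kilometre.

2534 km

MON1→MOOR-98: c = 0.201221 rad, d = 1283.39 km
MOOR-98→BM-46: c = 0.155889 rad, d = 994.26 km
BM-46→CS-68: c = 0.040221 rad, d = 256.53 km
Total = 1283.39 + 994.26 + 256.53 = 2534.18 km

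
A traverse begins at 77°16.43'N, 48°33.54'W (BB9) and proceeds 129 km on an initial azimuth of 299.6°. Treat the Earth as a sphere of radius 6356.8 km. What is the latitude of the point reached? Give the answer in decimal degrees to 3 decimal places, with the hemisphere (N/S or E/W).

BB9: φ = +77.27383°, λ = -48.55900°
δ = d/R = 129/6356.8 = 0.020293 rad
φ₂ = arcsin(sin φ₁ cos δ + cos φ₁ sin δ cos θ)
   = arcsin(0.97543·0.99979 + 0.22029·0.02029·0.49394) = 77.80686°
λ₂ = λ₁ + atan2(sin θ sin δ cos φ₁, cos δ − sin φ₁ sin φ₂) = -53.35090°

77.807°N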